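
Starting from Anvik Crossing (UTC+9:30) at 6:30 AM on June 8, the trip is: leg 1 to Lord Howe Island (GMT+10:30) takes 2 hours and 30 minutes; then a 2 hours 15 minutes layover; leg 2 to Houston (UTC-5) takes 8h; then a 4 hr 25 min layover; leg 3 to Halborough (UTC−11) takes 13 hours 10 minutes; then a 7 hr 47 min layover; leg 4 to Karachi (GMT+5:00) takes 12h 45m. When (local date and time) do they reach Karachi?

4:52 AM on June 10

Convert departure to UTC: 6:30 AM − 9:30 = 9:00 PM UTC on Jun 7.
Add 2 hours and 30 minutes leg 1 → 11:30 PM UTC.
Add 2 hours and 15 minutes layover in Lord Howe Island → 1:45 AM UTC (Jun 8).
Add 8 hours leg 2 → 9:45 AM UTC.
Add 4 hours 25 minutes layover in Houston → 2:10 PM UTC.
Add 13 hours and 10 minutes leg 3 → 3:20 AM UTC (Jun 9).
Add 7 hours 47 minutes layover in Halborough → 11:07 AM UTC.
Add 12 hours and 45 minutes leg 4 → 11:52 PM UTC.
Karachi is UTC+5:00, so local arrival = 11:52 PM + 5:00 = 4:52 AM on Jun 10.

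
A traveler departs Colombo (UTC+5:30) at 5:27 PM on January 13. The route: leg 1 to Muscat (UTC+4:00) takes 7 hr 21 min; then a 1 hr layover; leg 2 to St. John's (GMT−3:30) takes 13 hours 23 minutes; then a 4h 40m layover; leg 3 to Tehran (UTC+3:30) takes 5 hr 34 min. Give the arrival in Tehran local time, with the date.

Convert departure to UTC: 5:27 PM − 5:30 = 11:57 AM UTC on Jan 13.
Add 7 hours 21 minutes leg 1 → 7:18 PM UTC.
Add 1 hour layover in Muscat → 8:18 PM UTC.
Add 13 hours and 23 minutes leg 2 → 9:41 AM UTC (Jan 14).
Add 4 hours 40 minutes layover in St. John's → 2:21 PM UTC.
Add 5 hours 34 minutes leg 3 → 7:55 PM UTC.
Tehran is UTC+3:30, so local arrival = 7:55 PM + 3:30 = 11:25 PM on Jan 14.

11:25 PM on January 14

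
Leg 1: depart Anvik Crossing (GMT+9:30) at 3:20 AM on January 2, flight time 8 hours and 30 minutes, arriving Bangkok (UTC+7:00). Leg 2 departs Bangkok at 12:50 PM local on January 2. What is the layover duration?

3 hours 30 minutes

Convert departure to UTC: 3:20 AM − 9:30 = 5:50 PM UTC on Jan 1.
Add 8 hours 30 minutes flight time → 2:20 AM UTC (Jan 2).
Bangkok is UTC+7:00, so local arrival = 2:20 AM + 7:00 = 9:20 AM on Jan 2.
Layover = 12:50 PM − 9:20 AM = 3 hours 30 minutes.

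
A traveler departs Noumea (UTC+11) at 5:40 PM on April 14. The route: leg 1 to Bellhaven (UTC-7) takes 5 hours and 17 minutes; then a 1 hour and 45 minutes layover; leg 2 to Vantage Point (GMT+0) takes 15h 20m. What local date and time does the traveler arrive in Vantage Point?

5:02 AM on April 15

Convert departure to UTC: 5:40 PM − 11:00 = 6:40 AM UTC on Apr 14.
Add 5 hours and 17 minutes leg 1 → 11:57 AM UTC.
Add 1 hour 45 minutes layover in Bellhaven → 1:42 PM UTC.
Add 15 hours 20 minutes leg 2 → 5:02 AM UTC (Apr 15).
Vantage Point is UTC+0, so local arrival is the same: 5:02 AM on Apr 15.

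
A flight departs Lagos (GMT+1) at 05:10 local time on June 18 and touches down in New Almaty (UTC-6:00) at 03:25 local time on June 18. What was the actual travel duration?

New Almaty is 7:00 behind Lagos.
Clock-face elapsed time (ignoring zones) is −1 hour 45 minutes.
Actual elapsed = −1 hour 45 minutes + 7:00 = 5 hours 15 minutes.

5 hours 15 minutes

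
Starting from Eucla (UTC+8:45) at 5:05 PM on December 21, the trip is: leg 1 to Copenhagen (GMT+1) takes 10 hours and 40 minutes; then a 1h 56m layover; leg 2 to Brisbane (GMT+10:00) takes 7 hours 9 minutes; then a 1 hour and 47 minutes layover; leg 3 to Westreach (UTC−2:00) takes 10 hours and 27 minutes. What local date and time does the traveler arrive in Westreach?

2:19 PM on Dec 22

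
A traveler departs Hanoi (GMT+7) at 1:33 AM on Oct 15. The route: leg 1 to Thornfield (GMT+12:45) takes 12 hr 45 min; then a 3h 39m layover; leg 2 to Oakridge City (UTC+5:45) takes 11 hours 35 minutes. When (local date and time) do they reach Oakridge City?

4:17 AM on Oct 16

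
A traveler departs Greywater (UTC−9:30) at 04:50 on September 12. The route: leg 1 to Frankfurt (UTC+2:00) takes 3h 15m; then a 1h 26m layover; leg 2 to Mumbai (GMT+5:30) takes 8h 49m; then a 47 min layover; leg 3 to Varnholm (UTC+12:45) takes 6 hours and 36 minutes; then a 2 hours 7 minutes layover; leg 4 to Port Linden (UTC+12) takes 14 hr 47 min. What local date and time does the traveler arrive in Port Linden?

Convert departure to UTC: 04:50 + 9:30 = 14:20 UTC on Sep 12.
Add 3 hours 15 minutes leg 1 → 17:35 UTC.
Add 1 hour 26 minutes layover in Frankfurt → 19:01 UTC.
Add 8 hours and 49 minutes leg 2 → 03:50 UTC (Sep 13).
Add 47 minutes layover in Mumbai → 04:37 UTC.
Add 6 hours and 36 minutes leg 3 → 11:13 UTC.
Add 2 hours 7 minutes layover in Varnholm → 13:20 UTC.
Add 14 hours 47 minutes leg 4 → 04:07 UTC (Sep 14).
Port Linden is UTC+12:00, so local arrival = 04:07 + 12:00 = 16:07 on Sep 14.

16:07 on Sep 14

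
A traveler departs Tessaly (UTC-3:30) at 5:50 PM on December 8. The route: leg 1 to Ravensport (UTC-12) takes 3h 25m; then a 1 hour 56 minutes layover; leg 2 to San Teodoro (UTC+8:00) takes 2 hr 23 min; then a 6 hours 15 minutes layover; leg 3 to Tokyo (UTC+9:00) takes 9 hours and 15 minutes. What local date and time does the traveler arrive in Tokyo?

Convert departure to UTC: 5:50 PM + 3:30 = 9:20 PM UTC on Dec 8.
Add 3 hours 25 minutes leg 1 → 12:45 AM UTC (Dec 9).
Add 1 hour and 56 minutes layover in Ravensport → 2:41 AM UTC.
Add 2 hours and 23 minutes leg 2 → 5:04 AM UTC.
Add 6 hours 15 minutes layover in San Teodoro → 11:19 AM UTC.
Add 9 hours and 15 minutes leg 3 → 8:34 PM UTC.
Tokyo is UTC+9:00, so local arrival = 8:34 PM + 9:00 = 5:34 AM on Dec 10.

5:34 AM on December 10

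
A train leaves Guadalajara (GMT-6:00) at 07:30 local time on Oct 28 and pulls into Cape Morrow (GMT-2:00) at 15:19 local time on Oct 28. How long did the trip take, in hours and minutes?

3 hours 49 minutes

Departure in UTC: 07:30 + 6:00 = 13:30 on Oct 28.
Arrival in UTC: 15:19 + 2:00 = 17:19 on Oct 28.
Elapsed = 17:19 − 13:30 = 3 hours 49 minutes.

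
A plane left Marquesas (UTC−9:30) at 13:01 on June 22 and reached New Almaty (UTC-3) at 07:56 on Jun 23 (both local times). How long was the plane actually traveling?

12 hours 25 minutes

Departure in UTC: 13:01 + 9:30 = 22:31 on Jun 22.
Arrival in UTC: 07:56 + 3:00 = 10:56 on Jun 23.
Elapsed = 10:56 − 22:31 (+1 day) = 12 hours 25 minutes.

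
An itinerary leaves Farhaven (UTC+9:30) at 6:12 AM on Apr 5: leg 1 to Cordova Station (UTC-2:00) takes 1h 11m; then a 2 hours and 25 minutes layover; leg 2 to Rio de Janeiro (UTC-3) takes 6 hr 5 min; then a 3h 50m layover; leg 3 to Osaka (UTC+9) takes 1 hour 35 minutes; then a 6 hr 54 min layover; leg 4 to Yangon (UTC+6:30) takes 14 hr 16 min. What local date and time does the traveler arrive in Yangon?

3:28 PM on Apr 6

Convert departure to UTC: 6:12 AM − 9:30 = 8:42 PM UTC on Apr 4.
Add 1 hour 11 minutes leg 1 → 9:53 PM UTC.
Add 2 hours and 25 minutes layover in Cordova Station → 12:18 AM UTC (Apr 5).
Add 6 hours and 5 minutes leg 2 → 6:23 AM UTC.
Add 3 hours 50 minutes layover in Rio de Janeiro → 10:13 AM UTC.
Add 1 hour 35 minutes leg 3 → 11:48 AM UTC.
Add 6 hours and 54 minutes layover in Osaka → 6:42 PM UTC.
Add 14 hours and 16 minutes leg 4 → 8:58 AM UTC (Apr 6).
Yangon is UTC+6:30, so local arrival = 8:58 AM + 6:30 = 3:28 PM on Apr 6.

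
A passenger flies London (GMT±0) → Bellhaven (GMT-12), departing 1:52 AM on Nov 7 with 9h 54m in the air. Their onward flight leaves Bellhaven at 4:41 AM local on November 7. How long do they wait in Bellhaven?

4 hours 55 minutes

London is at UTC+0, so departure is already 1:52 AM UTC on Nov 7.
Add 9 hours and 54 minutes flight time → 11:46 AM UTC.
Bellhaven is UTC−12:00, so local arrival = 11:46 AM − 12:00 = 11:46 PM on Nov 6.
Layover = 4:41 AM − 11:46 PM (+1 day) = 4 hours 55 minutes.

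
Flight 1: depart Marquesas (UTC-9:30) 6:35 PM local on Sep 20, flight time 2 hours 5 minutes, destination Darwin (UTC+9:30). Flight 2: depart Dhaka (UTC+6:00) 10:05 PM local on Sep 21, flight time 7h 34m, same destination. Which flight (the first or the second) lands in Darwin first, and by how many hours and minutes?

the first, by 17 hours 29 minutes

Flight 1 in UTC: 6:35 PM + 9:30 = 4:05 AM on Sep 21.
+2 hours 5 minutes → arrive 6:10 AM UTC on Sep 21.
Flight 2 in UTC: 10:05 PM − 6:00 = 4:05 PM on Sep 21.
+7 hours 34 minutes → arrive 11:39 PM UTC on Sep 21.
Flight 1 lands earlier by 17 hours 29 minutes.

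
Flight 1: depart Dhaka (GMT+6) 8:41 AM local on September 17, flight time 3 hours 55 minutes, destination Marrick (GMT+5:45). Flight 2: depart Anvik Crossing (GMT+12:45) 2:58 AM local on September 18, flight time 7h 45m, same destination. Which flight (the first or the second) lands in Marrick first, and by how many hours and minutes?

the first, by 15 hours 22 minutes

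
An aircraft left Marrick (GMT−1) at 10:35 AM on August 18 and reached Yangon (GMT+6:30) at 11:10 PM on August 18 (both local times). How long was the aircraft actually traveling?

5 hours 5 minutes

Departure in UTC: 10:35 AM + 1:00 = 11:35 AM on Aug 18.
Arrival in UTC: 11:10 PM − 6:30 = 4:40 PM on Aug 18.
Elapsed = 4:40 PM − 11:35 AM = 5 hours 5 minutes.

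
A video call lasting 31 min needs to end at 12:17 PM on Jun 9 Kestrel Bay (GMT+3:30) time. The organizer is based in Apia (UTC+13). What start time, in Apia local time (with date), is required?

Target end time in UTC: 12:17 PM − 3:30 = 8:47 AM on Jun 9.
Subtract 31 minutes → start 8:16 AM UTC on Jun 9.
Apia is UTC+13:00: 8:16 AM + 13:00 = 9:16 PM on Jun 9.

9:16 PM on June 9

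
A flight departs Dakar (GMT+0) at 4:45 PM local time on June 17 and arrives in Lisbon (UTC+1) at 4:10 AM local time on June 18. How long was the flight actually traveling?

Departure is already UTC: 4:45 PM on Jun 17.
Arrival in UTC: 4:10 AM − 1:00 = 3:10 AM on Jun 18.
Elapsed = 3:10 AM − 4:45 PM (+1 day) = 10 hours 25 minutes.

10 hours 25 minutes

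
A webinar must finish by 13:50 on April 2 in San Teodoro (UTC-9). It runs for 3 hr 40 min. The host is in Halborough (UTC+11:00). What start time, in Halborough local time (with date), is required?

06:10 on April 3

Target end time in UTC: 13:50 + 9:00 = 22:50 on Apr 2.
Subtract 3 hours 40 minutes → start 19:10 UTC on Apr 2.
Halborough is UTC+11:00: 19:10 + 11:00 = 06:10 on Apr 3.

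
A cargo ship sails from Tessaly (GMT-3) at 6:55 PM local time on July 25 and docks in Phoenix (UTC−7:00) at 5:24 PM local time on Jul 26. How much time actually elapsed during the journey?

26 hours 29 minutes

Departure in UTC: 6:55 PM + 3:00 = 9:55 PM on Jul 25.
Arrival in UTC: 5:24 PM + 7:00 = 12:24 AM on Jul 27.
Elapsed = 12:24 AM − 9:55 PM (+2 days) = 26 hours 29 minutes.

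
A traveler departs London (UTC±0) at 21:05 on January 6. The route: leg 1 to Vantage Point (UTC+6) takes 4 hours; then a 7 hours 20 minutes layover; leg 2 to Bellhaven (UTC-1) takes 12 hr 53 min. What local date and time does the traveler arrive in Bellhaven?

London is at UTC+0, so departure is already 21:05 UTC on Jan 6.
Add 4 hours leg 1 → 01:05 UTC (Jan 7).
Add 7 hours 20 minutes layover in Vantage Point → 08:25 UTC.
Add 12 hours and 53 minutes leg 2 → 21:18 UTC.
Bellhaven is UTC−1:00, so local arrival = 21:18 − 1:00 = 20:18 on Jan 7.

20:18 on January 7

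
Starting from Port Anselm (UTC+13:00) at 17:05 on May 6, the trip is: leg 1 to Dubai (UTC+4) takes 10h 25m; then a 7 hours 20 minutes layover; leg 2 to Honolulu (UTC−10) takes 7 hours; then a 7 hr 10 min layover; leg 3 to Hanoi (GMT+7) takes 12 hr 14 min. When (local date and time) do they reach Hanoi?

07:14 on May 8

Convert departure to UTC: 17:05 − 13:00 = 04:05 UTC on May 6.
Add 10 hours 25 minutes leg 1 → 14:30 UTC.
Add 7 hours and 20 minutes layover in Dubai → 21:50 UTC.
Add 7 hours leg 2 → 04:50 UTC (May 7).
Add 7 hours 10 minutes layover in Honolulu → 12:00 UTC.
Add 12 hours and 14 minutes leg 3 → 00:14 UTC (May 8).
Hanoi is UTC+7:00, so local arrival = 00:14 + 7:00 = 07:14 on May 8.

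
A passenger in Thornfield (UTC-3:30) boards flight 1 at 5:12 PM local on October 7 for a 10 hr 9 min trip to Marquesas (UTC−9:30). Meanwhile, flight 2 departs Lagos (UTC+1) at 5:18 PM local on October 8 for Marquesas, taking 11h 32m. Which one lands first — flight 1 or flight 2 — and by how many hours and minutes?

the first, by 20 hours 59 minutes

Flight 1 in UTC: 5:12 PM + 3:30 = 8:42 PM on Oct 7.
+10 hours and 9 minutes → arrive 6:51 AM UTC on Oct 8.
Flight 2 in UTC: 5:18 PM − 1:00 = 4:18 PM on Oct 8.
+11 hours 32 minutes → arrive 3:50 AM UTC on Oct 9.
Flight 1 lands earlier by 20 hours 59 minutes.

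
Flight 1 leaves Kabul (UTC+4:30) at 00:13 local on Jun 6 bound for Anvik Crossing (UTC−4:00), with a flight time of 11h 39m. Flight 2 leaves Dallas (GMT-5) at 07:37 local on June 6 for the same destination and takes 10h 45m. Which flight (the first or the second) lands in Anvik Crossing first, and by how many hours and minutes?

Flight 1 in UTC: 00:13 − 4:30 = 19:43 on Jun 5.
+11 hours and 39 minutes → arrive 07:22 UTC on Jun 6.
Flight 2 in UTC: 07:37 + 5:00 = 12:37 on Jun 6.
+10 hours and 45 minutes → arrive 23:22 UTC on Jun 6.
Flight 1 lands earlier by 16 hours.

the first, by 16 hours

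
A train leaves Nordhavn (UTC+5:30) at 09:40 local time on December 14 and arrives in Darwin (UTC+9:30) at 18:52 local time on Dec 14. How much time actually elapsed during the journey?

Departure in UTC: 09:40 − 5:30 = 04:10 on Dec 14.
Arrival in UTC: 18:52 − 9:30 = 09:22 on Dec 14.
Elapsed = 09:22 − 04:10 = 5 hours 12 minutes.

5 hours 12 minutes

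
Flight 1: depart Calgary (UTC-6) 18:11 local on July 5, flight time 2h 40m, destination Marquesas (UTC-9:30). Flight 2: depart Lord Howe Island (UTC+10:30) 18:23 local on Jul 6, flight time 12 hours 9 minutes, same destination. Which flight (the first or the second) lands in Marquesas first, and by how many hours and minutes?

Flight 1 in UTC: 18:11 + 6:00 = 00:11 on Jul 6.
+2 hours 40 minutes → arrive 02:51 UTC on Jul 6.
Flight 2 in UTC: 18:23 − 10:30 = 07:53 on Jul 6.
+12 hours 9 minutes → arrive 20:02 UTC on Jul 6.
Flight 1 lands earlier by 17 hours 11 minutes.

the first, by 17 hours 11 minutes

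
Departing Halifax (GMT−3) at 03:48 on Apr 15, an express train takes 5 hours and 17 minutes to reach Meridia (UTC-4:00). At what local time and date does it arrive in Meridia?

Convert departure to UTC: 03:48 + 3:00 = 06:48 UTC on Apr 15.
Add 5 hours 17 minutes travel time → 12:05 UTC.
Meridia is UTC−4:00, so local arrival = 12:05 − 4:00 = 08:05 on Apr 15.

08:05 on Apr 15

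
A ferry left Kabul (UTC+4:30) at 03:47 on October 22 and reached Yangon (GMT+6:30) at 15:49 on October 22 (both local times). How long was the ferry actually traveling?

Yangon is 2:00 ahead of Kabul.
Clock-face elapsed time (ignoring zones) is 12 hours 2 minutes.
Actual elapsed = 12 hours 2 minutes − 2:00 = 10 hours 2 minutes.

10 hours 2 minutes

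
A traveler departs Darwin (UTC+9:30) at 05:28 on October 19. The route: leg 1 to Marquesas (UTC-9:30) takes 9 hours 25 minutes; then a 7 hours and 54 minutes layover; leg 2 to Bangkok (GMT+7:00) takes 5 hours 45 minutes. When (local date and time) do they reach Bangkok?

02:02 on October 20

Convert departure to UTC: 05:28 − 9:30 = 19:58 UTC on Oct 18.
Add 9 hours 25 minutes leg 1 → 05:23 UTC (Oct 19).
Add 7 hours and 54 minutes layover in Marquesas → 13:17 UTC.
Add 5 hours and 45 minutes leg 2 → 19:02 UTC.
Bangkok is UTC+7:00, so local arrival = 19:02 + 7:00 = 02:02 on Oct 20.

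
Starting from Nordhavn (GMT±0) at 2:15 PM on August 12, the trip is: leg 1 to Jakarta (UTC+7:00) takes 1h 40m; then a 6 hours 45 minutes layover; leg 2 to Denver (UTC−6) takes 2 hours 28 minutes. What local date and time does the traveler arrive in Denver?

Nordhavn is at UTC+0, so departure is already 2:15 PM UTC on Aug 12.
Add 1 hour and 40 minutes leg 1 → 3:55 PM UTC.
Add 6 hours 45 minutes layover in Jakarta → 10:40 PM UTC.
Add 2 hours 28 minutes leg 2 → 1:08 AM UTC (Aug 13).
Denver is UTC−6:00, so local arrival = 1:08 AM − 6:00 = 7:08 PM on Aug 12.

7:08 PM on August 12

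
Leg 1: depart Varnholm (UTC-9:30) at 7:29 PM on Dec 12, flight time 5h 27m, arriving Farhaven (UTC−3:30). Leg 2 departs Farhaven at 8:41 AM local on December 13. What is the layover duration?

Convert departure to UTC: 7:29 PM + 9:30 = 4:59 AM UTC on Dec 13.
Add 5 hours and 27 minutes flight time → 10:26 AM UTC.
Farhaven is UTC−3:30, so local arrival = 10:26 AM − 3:30 = 6:56 AM on Dec 13.
Layover = 8:41 AM − 6:56 AM = 1 hour 45 minutes.

1 hour 45 minutes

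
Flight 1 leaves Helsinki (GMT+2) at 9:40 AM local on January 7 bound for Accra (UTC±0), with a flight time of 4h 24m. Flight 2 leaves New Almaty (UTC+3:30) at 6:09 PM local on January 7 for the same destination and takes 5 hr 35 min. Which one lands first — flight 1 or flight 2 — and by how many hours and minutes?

Flight 1 in UTC: 9:40 AM − 2:00 = 7:40 AM on Jan 7.
+4 hours and 24 minutes → arrive 12:04 PM UTC on Jan 7.
Flight 2 in UTC: 6:09 PM − 3:30 = 2:39 PM on Jan 7.
+5 hours 35 minutes → arrive 8:14 PM UTC on Jan 7.
Flight 1 lands earlier by 8 hours 10 minutes.

the first, by 8 hours 10 minutes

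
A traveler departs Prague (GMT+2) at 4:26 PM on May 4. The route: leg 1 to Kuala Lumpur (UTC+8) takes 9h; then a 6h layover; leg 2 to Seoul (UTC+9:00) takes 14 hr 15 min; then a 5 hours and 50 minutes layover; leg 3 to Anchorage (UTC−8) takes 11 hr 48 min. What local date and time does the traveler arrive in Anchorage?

Convert departure to UTC: 4:26 PM − 2:00 = 2:26 PM UTC on May 4.
Add 9 hours leg 1 → 11:26 PM UTC.
Add 6 hours layover in Kuala Lumpur → 5:26 AM UTC (May 5).
Add 14 hours 15 minutes leg 2 → 7:41 PM UTC.
Add 5 hours and 50 minutes layover in Seoul → 1:31 AM UTC (May 6).
Add 11 hours and 48 minutes leg 3 → 1:19 PM UTC.
Anchorage is UTC−8:00, so local arrival = 1:19 PM − 8:00 = 5:19 AM on May 6.

5:19 AM on May 6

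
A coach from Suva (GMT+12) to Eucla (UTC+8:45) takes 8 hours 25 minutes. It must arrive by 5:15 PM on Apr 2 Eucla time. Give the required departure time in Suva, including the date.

12:05 PM on April 2

Target arrival in UTC: 5:15 PM − 8:45 = 8:30 AM on Apr 2.
Subtract 8 hours 25 minutes → departure 12:05 AM UTC on Apr 2.
Suva is UTC+12:00: 12:05 AM + 12:00 = 12:05 PM on Apr 2.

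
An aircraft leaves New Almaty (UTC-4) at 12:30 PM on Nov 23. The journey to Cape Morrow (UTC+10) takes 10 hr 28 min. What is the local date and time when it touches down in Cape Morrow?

12:58 PM on Nov 24

Convert departure to UTC: 12:30 PM + 4:00 = 4:30 PM UTC on Nov 23.
Add 10 hours 28 minutes travel time → 2:58 AM UTC (Nov 24).
Cape Morrow is UTC+10:00, so local arrival = 2:58 AM + 10:00 = 12:58 PM on Nov 24.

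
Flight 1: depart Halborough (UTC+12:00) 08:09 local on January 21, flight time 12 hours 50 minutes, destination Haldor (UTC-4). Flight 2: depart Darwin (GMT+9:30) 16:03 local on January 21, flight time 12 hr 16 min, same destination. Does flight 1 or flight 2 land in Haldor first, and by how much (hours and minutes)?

Flight 1 in UTC: 08:09 − 12:00 = 20:09 on Jan 20.
+12 hours 50 minutes → arrive 08:59 UTC on Jan 21.
Flight 2 in UTC: 16:03 − 9:30 = 06:33 on Jan 21.
+12 hours and 16 minutes → arrive 18:49 UTC on Jan 21.
Flight 1 lands earlier by 9 hours 50 minutes.

the first, by 9 hours 50 minutes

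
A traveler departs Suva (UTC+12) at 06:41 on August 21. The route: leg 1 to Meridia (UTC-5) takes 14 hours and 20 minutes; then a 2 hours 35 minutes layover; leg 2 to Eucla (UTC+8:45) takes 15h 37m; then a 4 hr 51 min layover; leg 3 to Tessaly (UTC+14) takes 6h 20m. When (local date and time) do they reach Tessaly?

04:24 on Aug 23

Convert departure to UTC: 06:41 − 12:00 = 18:41 UTC on Aug 20.
Add 14 hours and 20 minutes leg 1 → 09:01 UTC (Aug 21).
Add 2 hours and 35 minutes layover in Meridia → 11:36 UTC.
Add 15 hours and 37 minutes leg 2 → 03:13 UTC (Aug 22).
Add 4 hours and 51 minutes layover in Eucla → 08:04 UTC.
Add 6 hours and 20 minutes leg 3 → 14:24 UTC.
Tessaly is UTC+14:00, so local arrival = 14:24 + 14:00 = 04:24 on Aug 23.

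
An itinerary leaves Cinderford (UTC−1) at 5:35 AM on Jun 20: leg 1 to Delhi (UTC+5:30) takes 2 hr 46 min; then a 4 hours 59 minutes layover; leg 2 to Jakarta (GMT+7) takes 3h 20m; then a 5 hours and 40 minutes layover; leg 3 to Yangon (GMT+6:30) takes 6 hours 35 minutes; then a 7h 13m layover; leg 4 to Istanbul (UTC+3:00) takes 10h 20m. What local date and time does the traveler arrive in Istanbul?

Convert departure to UTC: 5:35 AM + 1:00 = 6:35 AM UTC on Jun 20.
Add 2 hours and 46 minutes leg 1 → 9:21 AM UTC.
Add 4 hours 59 minutes layover in Delhi → 2:20 PM UTC.
Add 3 hours and 20 minutes leg 2 → 5:40 PM UTC.
Add 5 hours 40 minutes layover in Jakarta → 11:20 PM UTC.
Add 6 hours and 35 minutes leg 3 → 5:55 AM UTC (Jun 21).
Add 7 hours and 13 minutes layover in Yangon → 1:08 PM UTC.
Add 10 hours and 20 minutes leg 4 → 11:28 PM UTC.
Istanbul is UTC+3:00, so local arrival = 11:28 PM + 3:00 = 2:28 AM on Jun 22.

2:28 AM on June 22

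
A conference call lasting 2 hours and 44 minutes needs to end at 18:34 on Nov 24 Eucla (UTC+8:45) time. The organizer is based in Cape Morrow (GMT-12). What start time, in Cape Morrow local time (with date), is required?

Target end time in UTC: 18:34 − 8:45 = 09:49 on Nov 24.
Subtract 2 hours and 44 minutes → start 07:05 UTC on Nov 24.
Cape Morrow is UTC−12:00: 07:05 − 12:00 = 19:05 on Nov 23.

19:05 on Nov 23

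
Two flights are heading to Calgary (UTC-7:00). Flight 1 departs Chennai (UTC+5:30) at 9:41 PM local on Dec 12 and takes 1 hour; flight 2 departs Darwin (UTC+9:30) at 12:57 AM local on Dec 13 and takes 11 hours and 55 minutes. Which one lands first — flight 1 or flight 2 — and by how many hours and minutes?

Flight 1 in UTC: 9:41 PM − 5:30 = 4:11 PM on Dec 12.
+1 hour → arrive 5:11 PM UTC on Dec 12.
Flight 2 in UTC: 12:57 AM − 9:30 = 3:27 PM on Dec 12.
+11 hours and 55 minutes → arrive 3:22 AM UTC on Dec 13.
Flight 1 lands earlier by 10 hours 11 minutes.

the first, by 10 hours 11 minutes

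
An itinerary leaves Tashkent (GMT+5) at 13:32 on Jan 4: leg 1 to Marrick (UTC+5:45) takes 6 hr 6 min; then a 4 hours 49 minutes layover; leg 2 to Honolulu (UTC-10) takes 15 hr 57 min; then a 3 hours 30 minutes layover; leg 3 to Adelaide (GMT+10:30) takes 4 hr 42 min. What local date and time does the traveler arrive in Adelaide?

Convert departure to UTC: 13:32 − 5:00 = 08:32 UTC on Jan 4.
Add 6 hours 6 minutes leg 1 → 14:38 UTC.
Add 4 hours 49 minutes layover in Marrick → 19:27 UTC.
Add 15 hours and 57 minutes leg 2 → 11:24 UTC (Jan 5).
Add 3 hours and 30 minutes layover in Honolulu → 14:54 UTC.
Add 4 hours and 42 minutes leg 3 → 19:36 UTC.
Adelaide is UTC+10:30, so local arrival = 19:36 + 10:30 = 06:06 on Jan 6.

06:06 on Jan 6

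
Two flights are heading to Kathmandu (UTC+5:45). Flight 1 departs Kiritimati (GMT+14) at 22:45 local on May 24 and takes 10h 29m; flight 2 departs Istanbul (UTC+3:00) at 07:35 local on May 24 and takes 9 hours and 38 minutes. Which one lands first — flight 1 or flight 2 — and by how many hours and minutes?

the second, by 5 hours 1 minute

Flight 1 in UTC: 22:45 − 14:00 = 08:45 on May 24.
+10 hours and 29 minutes → arrive 19:14 UTC on May 24.
Flight 2 in UTC: 07:35 − 3:00 = 04:35 on May 24.
+9 hours and 38 minutes → arrive 14:13 UTC on May 24.
Flight 2 lands earlier by 5 hours 1 minute.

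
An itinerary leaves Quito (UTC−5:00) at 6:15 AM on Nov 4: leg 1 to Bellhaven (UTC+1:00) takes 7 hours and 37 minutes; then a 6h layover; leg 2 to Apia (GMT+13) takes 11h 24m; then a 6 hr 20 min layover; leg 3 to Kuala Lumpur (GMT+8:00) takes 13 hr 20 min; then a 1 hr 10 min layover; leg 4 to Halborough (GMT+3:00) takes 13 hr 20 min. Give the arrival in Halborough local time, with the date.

1:26 AM on Nov 7

Convert departure to UTC: 6:15 AM + 5:00 = 11:15 AM UTC on Nov 4.
Add 7 hours 37 minutes leg 1 → 6:52 PM UTC.
Add 6 hours layover in Bellhaven → 12:52 AM UTC (Nov 5).
Add 11 hours and 24 minutes leg 2 → 12:16 PM UTC.
Add 6 hours and 20 minutes layover in Apia → 6:36 PM UTC.
Add 13 hours 20 minutes leg 3 → 7:56 AM UTC (Nov 6).
Add 1 hour 10 minutes layover in Kuala Lumpur → 9:06 AM UTC.
Add 13 hours 20 minutes leg 4 → 10:26 PM UTC.
Halborough is UTC+3:00, so local arrival = 10:26 PM + 3:00 = 1:26 AM on Nov 7.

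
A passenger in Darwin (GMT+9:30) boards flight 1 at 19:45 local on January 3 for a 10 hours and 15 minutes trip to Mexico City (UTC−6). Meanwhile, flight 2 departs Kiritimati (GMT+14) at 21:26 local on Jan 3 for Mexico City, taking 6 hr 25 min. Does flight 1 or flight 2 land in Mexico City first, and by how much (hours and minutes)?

Flight 1 in UTC: 19:45 − 9:30 = 10:15 on Jan 3.
+10 hours and 15 minutes → arrive 20:30 UTC on Jan 3.
Flight 2 in UTC: 21:26 − 14:00 = 07:26 on Jan 3.
+6 hours and 25 minutes → arrive 13:51 UTC on Jan 3.
Flight 2 lands earlier by 6 hours 39 minutes.

the second, by 6 hours 39 minutes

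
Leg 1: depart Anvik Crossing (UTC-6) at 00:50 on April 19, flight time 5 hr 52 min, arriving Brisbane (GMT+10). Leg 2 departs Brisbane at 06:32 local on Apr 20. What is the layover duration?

Convert departure to UTC: 00:50 + 6:00 = 06:50 UTC on Apr 19.
Add 5 hours 52 minutes flight time → 12:42 UTC.
Brisbane is UTC+10:00, so local arrival = 12:42 + 10:00 = 22:42 on Apr 19.
Layover = 06:32 − 22:42 (+1 day) = 7 hours 50 minutes.

7 hours 50 minutes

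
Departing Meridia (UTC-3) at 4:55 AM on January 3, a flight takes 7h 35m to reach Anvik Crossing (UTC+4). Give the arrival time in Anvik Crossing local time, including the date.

7:30 PM on January 3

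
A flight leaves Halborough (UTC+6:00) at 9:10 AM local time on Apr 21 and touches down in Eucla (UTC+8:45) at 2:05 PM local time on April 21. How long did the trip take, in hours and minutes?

Departure in UTC: 9:10 AM − 6:00 = 3:10 AM on Apr 21.
Arrival in UTC: 2:05 PM − 8:45 = 5:20 AM on Apr 21.
Elapsed = 5:20 AM − 3:10 AM = 2 hours 10 minutes.

2 hours 10 minutes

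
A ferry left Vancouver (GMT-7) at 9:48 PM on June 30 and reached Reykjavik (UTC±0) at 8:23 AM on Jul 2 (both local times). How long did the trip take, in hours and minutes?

Departure in UTC: 9:48 PM + 7:00 = 4:48 AM on Jul 1.
Arrival is already UTC: 8:23 AM on Jul 2.
Elapsed = 8:23 AM − 4:48 AM (+1 day) = 27 hours 35 minutes.

27 hours 35 minutes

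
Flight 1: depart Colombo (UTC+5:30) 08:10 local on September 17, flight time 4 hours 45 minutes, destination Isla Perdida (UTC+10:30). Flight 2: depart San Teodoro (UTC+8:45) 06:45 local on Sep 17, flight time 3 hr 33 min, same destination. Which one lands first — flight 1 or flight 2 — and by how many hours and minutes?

the second, by 5 hours 52 minutes

Flight 1 in UTC: 08:10 − 5:30 = 02:40 on Sep 17.
+4 hours 45 minutes → arrive 07:25 UTC on Sep 17.
Flight 2 in UTC: 06:45 − 8:45 = 22:00 on Sep 16.
+3 hours 33 minutes → arrive 01:33 UTC on Sep 17.
Flight 2 lands earlier by 5 hours 52 minutes.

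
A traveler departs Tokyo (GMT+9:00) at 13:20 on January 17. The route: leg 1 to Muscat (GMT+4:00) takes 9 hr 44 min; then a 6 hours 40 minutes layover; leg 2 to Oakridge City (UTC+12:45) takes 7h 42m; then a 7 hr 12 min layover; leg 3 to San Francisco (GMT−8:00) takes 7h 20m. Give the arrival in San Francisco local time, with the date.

Convert departure to UTC: 13:20 − 9:00 = 04:20 UTC on Jan 17.
Add 9 hours 44 minutes leg 1 → 14:04 UTC.
Add 6 hours 40 minutes layover in Muscat → 20:44 UTC.
Add 7 hours 42 minutes leg 2 → 04:26 UTC (Jan 18).
Add 7 hours and 12 minutes layover in Oakridge City → 11:38 UTC.
Add 7 hours 20 minutes leg 3 → 18:58 UTC.
San Francisco is UTC−8:00, so local arrival = 18:58 − 8:00 = 10:58 on Jan 18.

10:58 on January 18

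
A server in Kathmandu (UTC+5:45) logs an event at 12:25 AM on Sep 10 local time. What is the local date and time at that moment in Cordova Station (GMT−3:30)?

3:10 PM on Sep 9

In UTC: 12:25 AM − 5:45 = 6:40 PM on Sep 9.
Cordova Station is UTC−3:30: 6:40 PM − 3:30 = 3:10 PM on Sep 9.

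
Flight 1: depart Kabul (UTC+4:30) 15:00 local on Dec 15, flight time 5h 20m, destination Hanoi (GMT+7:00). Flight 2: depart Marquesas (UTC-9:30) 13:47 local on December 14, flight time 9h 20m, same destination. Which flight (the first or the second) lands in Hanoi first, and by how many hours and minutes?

the second, by 7 hours 13 minutes

Flight 1 in UTC: 15:00 − 4:30 = 10:30 on Dec 15.
+5 hours and 20 minutes → arrive 15:50 UTC on Dec 15.
Flight 2 in UTC: 13:47 + 9:30 = 23:17 on Dec 14.
+9 hours 20 minutes → arrive 08:37 UTC on Dec 15.
Flight 2 lands earlier by 7 hours 13 minutes.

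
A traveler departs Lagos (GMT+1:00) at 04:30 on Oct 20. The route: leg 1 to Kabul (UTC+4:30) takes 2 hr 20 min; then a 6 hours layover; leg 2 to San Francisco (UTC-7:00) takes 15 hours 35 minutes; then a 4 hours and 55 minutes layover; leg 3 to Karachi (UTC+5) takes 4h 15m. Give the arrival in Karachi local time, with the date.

Convert departure to UTC: 04:30 − 1:00 = 03:30 UTC on Oct 20.
Add 2 hours and 20 minutes leg 1 → 05:50 UTC.
Add 6 hours layover in Kabul → 11:50 UTC.
Add 15 hours and 35 minutes leg 2 → 03:25 UTC (Oct 21).
Add 4 hours 55 minutes layover in San Francisco → 08:20 UTC.
Add 4 hours 15 minutes leg 3 → 12:35 UTC.
Karachi is UTC+5:00, so local arrival = 12:35 + 5:00 = 17:35 on Oct 21.

17:35 on Oct 21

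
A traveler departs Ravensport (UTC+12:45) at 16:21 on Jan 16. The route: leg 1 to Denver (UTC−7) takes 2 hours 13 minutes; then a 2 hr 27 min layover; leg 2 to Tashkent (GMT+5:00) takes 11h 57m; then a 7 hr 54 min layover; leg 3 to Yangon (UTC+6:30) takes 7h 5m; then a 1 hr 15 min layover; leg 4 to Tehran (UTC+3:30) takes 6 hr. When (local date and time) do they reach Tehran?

Convert departure to UTC: 16:21 − 12:45 = 03:36 UTC on Jan 16.
Add 2 hours 13 minutes leg 1 → 05:49 UTC.
Add 2 hours and 27 minutes layover in Denver → 08:16 UTC.
Add 11 hours 57 minutes leg 2 → 20:13 UTC.
Add 7 hours and 54 minutes layover in Tashkent → 04:07 UTC (Jan 17).
Add 7 hours and 5 minutes leg 3 → 11:12 UTC.
Add 1 hour and 15 minutes layover in Yangon → 12:27 UTC.
Add 6 hours leg 4 → 18:27 UTC.
Tehran is UTC+3:30, so local arrival = 18:27 + 3:30 = 21:57 on Jan 17.

21:57 on Jan 17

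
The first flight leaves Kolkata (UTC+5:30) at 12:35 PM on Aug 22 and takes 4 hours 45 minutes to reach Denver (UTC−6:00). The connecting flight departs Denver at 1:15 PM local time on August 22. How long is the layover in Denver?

7 hours 25 minutes

Convert departure to UTC: 12:35 PM − 5:30 = 7:05 AM UTC on Aug 22.
Add 4 hours and 45 minutes flight time → 11:50 AM UTC.
Denver is UTC−6:00, so local arrival = 11:50 AM − 6:00 = 5:50 AM on Aug 22.
Layover = 1:15 PM − 5:50 AM = 7 hours 25 minutes.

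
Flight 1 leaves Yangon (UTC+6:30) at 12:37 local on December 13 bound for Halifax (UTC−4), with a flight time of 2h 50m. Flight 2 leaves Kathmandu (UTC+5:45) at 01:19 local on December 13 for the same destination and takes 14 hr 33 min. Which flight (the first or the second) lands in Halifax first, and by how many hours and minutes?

the first, by 1 hour 10 minutes

Flight 1 in UTC: 12:37 − 6:30 = 06:07 on Dec 13.
+2 hours 50 minutes → arrive 08:57 UTC on Dec 13.
Flight 2 in UTC: 01:19 − 5:45 = 19:34 on Dec 12.
+14 hours 33 minutes → arrive 10:07 UTC on Dec 13.
Flight 1 lands earlier by 1 hour 10 minutes.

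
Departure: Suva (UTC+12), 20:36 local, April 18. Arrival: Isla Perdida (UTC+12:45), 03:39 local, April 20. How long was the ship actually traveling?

30 hours 18 minutes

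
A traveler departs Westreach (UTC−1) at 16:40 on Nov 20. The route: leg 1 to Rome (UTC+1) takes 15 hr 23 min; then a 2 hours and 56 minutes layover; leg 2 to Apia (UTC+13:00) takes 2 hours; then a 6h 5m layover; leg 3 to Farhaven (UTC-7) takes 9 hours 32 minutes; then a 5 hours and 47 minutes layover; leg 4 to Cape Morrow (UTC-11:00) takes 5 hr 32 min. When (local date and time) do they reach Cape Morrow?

05:55 on November 22

Convert departure to UTC: 16:40 + 1:00 = 17:40 UTC on Nov 20.
Add 15 hours 23 minutes leg 1 → 09:03 UTC (Nov 21).
Add 2 hours 56 minutes layover in Rome → 11:59 UTC.
Add 2 hours leg 2 → 13:59 UTC.
Add 6 hours 5 minutes layover in Apia → 20:04 UTC.
Add 9 hours and 32 minutes leg 3 → 05:36 UTC (Nov 22).
Add 5 hours and 47 minutes layover in Farhaven → 11:23 UTC.
Add 5 hours 32 minutes leg 4 → 16:55 UTC.
Cape Morrow is UTC−11:00, so local arrival = 16:55 − 11:00 = 05:55 on Nov 22.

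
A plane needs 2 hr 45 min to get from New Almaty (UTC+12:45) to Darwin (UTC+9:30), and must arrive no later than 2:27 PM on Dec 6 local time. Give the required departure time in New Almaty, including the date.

2:57 PM on December 6

Target arrival in UTC: 2:27 PM − 9:30 = 4:57 AM on Dec 6.
Subtract 2 hours 45 minutes → departure 2:12 AM UTC on Dec 6.
New Almaty is UTC+12:45: 2:12 AM + 12:45 = 2:57 PM on Dec 6.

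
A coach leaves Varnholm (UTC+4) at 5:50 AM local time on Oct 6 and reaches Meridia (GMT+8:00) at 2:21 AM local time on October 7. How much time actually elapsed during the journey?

16 hours 31 minutes

Departure in UTC: 5:50 AM − 4:00 = 1:50 AM on Oct 6.
Arrival in UTC: 2:21 AM − 8:00 = 6:21 PM on Oct 6.
Elapsed = 6:21 PM − 1:50 AM = 16 hours 31 minutes.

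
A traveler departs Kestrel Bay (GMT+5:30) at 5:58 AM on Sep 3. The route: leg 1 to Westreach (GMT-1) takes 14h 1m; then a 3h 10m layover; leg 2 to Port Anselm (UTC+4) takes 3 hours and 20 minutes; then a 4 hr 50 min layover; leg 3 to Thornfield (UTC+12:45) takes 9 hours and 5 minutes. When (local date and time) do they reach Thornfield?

Convert departure to UTC: 5:58 AM − 5:30 = 12:28 AM UTC on Sep 3.
Add 14 hours 1 minute leg 1 → 2:29 PM UTC.
Add 3 hours 10 minutes layover in Westreach → 5:39 PM UTC.
Add 3 hours 20 minutes leg 2 → 8:59 PM UTC.
Add 4 hours 50 minutes layover in Port Anselm → 1:49 AM UTC (Sep 4).
Add 9 hours and 5 minutes leg 3 → 10:54 AM UTC.
Thornfield is UTC+12:45, so local arrival = 10:54 AM + 12:45 = 11:39 PM on Sep 4.

11:39 PM on September 4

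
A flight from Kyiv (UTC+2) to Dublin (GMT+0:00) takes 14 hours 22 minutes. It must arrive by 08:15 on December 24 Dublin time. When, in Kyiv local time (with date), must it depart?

Target arrival is already UTC: 08:15 on Dec 24.
Subtract 14 hours 22 minutes → departure 17:53 UTC on Dec 23.
Kyiv is UTC+2:00: 17:53 + 2:00 = 19:53 on Dec 23.

19:53 on December 23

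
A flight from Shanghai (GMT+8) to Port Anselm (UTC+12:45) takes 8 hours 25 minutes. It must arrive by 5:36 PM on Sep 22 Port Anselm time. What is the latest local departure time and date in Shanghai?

Target arrival in UTC: 5:36 PM − 12:45 = 4:51 AM on Sep 22.
Subtract 8 hours and 25 minutes → departure 8:26 PM UTC on Sep 21.
Shanghai is UTC+8:00: 8:26 PM + 8:00 = 4:26 AM on Sep 22.

4:26 AM on September 22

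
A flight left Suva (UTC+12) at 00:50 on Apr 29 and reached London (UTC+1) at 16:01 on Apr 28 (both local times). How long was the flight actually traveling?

2 hours 11 minutes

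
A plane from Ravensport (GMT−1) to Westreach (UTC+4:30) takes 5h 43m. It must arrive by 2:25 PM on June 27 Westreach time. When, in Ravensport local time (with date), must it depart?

Target arrival in UTC: 2:25 PM − 4:30 = 9:55 AM on Jun 27.
Subtract 5 hours 43 minutes → departure 4:12 AM UTC on Jun 27.
Ravensport is UTC−1:00: 4:12 AM − 1:00 = 3:12 AM on Jun 27.

3:12 AM on June 27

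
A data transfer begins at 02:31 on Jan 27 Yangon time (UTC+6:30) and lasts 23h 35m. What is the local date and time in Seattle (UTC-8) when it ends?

Convert start to UTC: 02:31 − 6:30 = 20:01 UTC on Jan 26.
Add 23 hours 35 minutes duration → 19:36 UTC (Jan 27).
Seattle is UTC−8:00, so local end time = 19:36 − 8:00 = 11:36 on Jan 27.

11:36 on January 27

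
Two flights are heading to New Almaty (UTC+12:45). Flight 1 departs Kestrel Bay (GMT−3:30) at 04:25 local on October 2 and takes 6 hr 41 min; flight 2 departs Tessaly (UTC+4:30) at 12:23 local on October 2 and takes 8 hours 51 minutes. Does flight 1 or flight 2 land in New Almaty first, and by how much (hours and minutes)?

Flight 1 in UTC: 04:25 + 3:30 = 07:55 on Oct 2.
+6 hours 41 minutes → arrive 14:36 UTC on Oct 2.
Flight 2 in UTC: 12:23 − 4:30 = 07:53 on Oct 2.
+8 hours and 51 minutes → arrive 16:44 UTC on Oct 2.
Flight 1 lands earlier by 2 hours 8 minutes.

the first, by 2 hours 8 minutes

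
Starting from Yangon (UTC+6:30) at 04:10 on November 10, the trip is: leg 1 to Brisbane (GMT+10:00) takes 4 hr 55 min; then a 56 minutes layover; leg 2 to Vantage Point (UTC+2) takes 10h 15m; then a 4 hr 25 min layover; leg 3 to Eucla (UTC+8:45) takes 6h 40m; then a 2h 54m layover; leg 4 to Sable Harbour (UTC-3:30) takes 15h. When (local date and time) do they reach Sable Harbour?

15:15 on November 11

Convert departure to UTC: 04:10 − 6:30 = 21:40 UTC on Nov 9.
Add 4 hours 55 minutes leg 1 → 02:35 UTC (Nov 10).
Add 56 minutes layover in Brisbane → 03:31 UTC.
Add 10 hours and 15 minutes leg 2 → 13:46 UTC.
Add 4 hours 25 minutes layover in Vantage Point → 18:11 UTC.
Add 6 hours 40 minutes leg 3 → 00:51 UTC (Nov 11).
Add 2 hours 54 minutes layover in Eucla → 03:45 UTC.
Add 15 hours leg 4 → 18:45 UTC.
Sable Harbour is UTC−3:30, so local arrival = 18:45 − 3:30 = 15:15 on Nov 11.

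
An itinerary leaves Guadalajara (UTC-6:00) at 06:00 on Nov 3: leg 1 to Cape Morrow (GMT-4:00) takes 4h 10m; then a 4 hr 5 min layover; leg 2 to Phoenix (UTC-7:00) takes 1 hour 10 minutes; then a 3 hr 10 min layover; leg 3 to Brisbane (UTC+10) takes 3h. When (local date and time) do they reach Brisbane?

Convert departure to UTC: 06:00 + 6:00 = 12:00 UTC on Nov 3.
Add 4 hours 10 minutes leg 1 → 16:10 UTC.
Add 4 hours 5 minutes layover in Cape Morrow → 20:15 UTC.
Add 1 hour 10 minutes leg 2 → 21:25 UTC.
Add 3 hours 10 minutes layover in Phoenix → 00:35 UTC (Nov 4).
Add 3 hours leg 3 → 03:35 UTC.
Brisbane is UTC+10:00, so local arrival = 03:35 + 10:00 = 13:35 on Nov 4.

13:35 on November 4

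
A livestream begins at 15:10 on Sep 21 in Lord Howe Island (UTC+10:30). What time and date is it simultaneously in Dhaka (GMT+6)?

In UTC: 15:10 − 10:30 = 04:40 on Sep 21.
Dhaka is UTC+6:00: 04:40 + 6:00 = 10:40 on Sep 21.

10:40 on September 21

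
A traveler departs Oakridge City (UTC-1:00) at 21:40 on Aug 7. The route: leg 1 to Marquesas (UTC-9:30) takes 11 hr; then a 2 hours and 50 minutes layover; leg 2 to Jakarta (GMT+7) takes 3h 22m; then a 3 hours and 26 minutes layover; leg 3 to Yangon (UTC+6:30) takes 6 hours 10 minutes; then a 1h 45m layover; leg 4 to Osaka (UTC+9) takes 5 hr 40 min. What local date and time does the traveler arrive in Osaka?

Convert departure to UTC: 21:40 + 1:00 = 22:40 UTC on Aug 7.
Add 11 hours leg 1 → 09:40 UTC (Aug 8).
Add 2 hours 50 minutes layover in Marquesas → 12:30 UTC.
Add 3 hours and 22 minutes leg 2 → 15:52 UTC.
Add 3 hours and 26 minutes layover in Jakarta → 19:18 UTC.
Add 6 hours and 10 minutes leg 3 → 01:28 UTC (Aug 9).
Add 1 hour 45 minutes layover in Yangon → 03:13 UTC.
Add 5 hours and 40 minutes leg 4 → 08:53 UTC.
Osaka is UTC+9:00, so local arrival = 08:53 + 9:00 = 17:53 on Aug 9.

17:53 on August 9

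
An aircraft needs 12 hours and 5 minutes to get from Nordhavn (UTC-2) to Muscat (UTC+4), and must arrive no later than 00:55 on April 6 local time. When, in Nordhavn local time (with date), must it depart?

06:50 on April 5

Target arrival in UTC: 00:55 − 4:00 = 20:55 on Apr 5.
Subtract 12 hours 5 minutes → departure 08:50 UTC on Apr 5.
Nordhavn is UTC−2:00: 08:50 − 2:00 = 06:50 on Apr 5.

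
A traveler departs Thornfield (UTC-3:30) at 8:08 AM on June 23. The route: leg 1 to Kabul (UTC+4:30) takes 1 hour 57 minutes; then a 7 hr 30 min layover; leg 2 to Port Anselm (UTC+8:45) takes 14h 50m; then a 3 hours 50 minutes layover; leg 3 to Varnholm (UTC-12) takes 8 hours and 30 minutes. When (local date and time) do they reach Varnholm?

Convert departure to UTC: 8:08 AM + 3:30 = 11:38 AM UTC on Jun 23.
Add 1 hour and 57 minutes leg 1 → 1:35 PM UTC.
Add 7 hours and 30 minutes layover in Kabul → 9:05 PM UTC.
Add 14 hours 50 minutes leg 2 → 11:55 AM UTC (Jun 24).
Add 3 hours and 50 minutes layover in Port Anselm → 3:45 PM UTC.
Add 8 hours 30 minutes leg 3 → 12:15 AM UTC (Jun 25).
Varnholm is UTC−12:00, so local arrival = 12:15 AM − 12:00 = 12:15 PM on Jun 24.

12:15 PM on June 24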